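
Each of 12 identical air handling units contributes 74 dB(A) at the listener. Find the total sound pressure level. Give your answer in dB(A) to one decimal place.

With 12 equal, uncorrelated contributions the intensity is 12× that of one unit, giving a rise of 10·log₁₀ 12.
L_total = 74 + 10·log₁₀(12) = 74 + 10.792 = 84.79 dB(A).

84.8 dB(A)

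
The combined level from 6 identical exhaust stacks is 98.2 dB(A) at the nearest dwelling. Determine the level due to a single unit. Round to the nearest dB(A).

6 equal contributions raise the level by 10·log₁₀ 6 = 7.782 dB, so each unit alone gives 98.2 − 7.782.

90 dB(A)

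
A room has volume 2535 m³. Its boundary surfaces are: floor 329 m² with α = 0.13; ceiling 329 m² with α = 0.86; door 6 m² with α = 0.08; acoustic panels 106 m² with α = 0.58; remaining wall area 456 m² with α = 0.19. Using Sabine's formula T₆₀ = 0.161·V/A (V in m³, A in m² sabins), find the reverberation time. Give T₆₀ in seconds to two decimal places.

A = Σ Sᵢαᵢ = 329·0.13 + 329·0.86 + 6·0.08 + 106·0.58 + 456·0.19 = 474.31 m².
T₆₀ = 0.161 × 2535 / 474.31 = 0.860 s.

0.86 s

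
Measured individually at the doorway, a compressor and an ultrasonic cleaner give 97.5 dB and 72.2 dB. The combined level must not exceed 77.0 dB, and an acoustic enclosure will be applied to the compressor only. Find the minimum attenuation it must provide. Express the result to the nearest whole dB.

Everything except the compressor sums to 10^(72.2/10) = 1.660e+07 in linear terms, 72.20 dB.
The limit corresponds to 10^(77.0/10) = 5.012e+07; subtracting the fixed part leaves 3.352e+07 for the compressor, i.e. 75.25 dB.
So the compressor must be reduced from 97.5 to 75.25 dB: IL = 22.25 dB.

22 dB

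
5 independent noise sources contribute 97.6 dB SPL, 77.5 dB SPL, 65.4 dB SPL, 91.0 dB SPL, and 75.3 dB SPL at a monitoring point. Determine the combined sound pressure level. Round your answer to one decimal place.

98.5 dB SPL

Incoherent sources combine by intensity addition: L_total = 10·log₁₀(Σ 10^(L_i/10)).
Σ 10^(L/10) = 10^(97.6/10) + 10^(77.5/10) + 10^(65.4/10) + 10^(91.0/10) + 10^(75.3/10) = 7.107e+09.
L_total = 10·log₁₀(7.107e+09) = 98.52 dB SPL.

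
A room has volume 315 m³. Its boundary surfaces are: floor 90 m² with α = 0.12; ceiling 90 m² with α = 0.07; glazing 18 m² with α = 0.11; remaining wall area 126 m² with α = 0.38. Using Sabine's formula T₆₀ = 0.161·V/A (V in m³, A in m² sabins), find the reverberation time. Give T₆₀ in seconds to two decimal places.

0.76 s

Total absorption A = 90·0.12 + 90·0.07 + 18·0.11 + 126·0.38 = 66.96 m² sabins.
T₆₀ = 0.161·V/A = 0.161·315/66.96 = 0.757 s.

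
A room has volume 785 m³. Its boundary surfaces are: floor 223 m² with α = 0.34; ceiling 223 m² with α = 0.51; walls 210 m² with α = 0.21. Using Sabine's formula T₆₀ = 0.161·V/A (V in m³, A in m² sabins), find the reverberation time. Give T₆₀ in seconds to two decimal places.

0.54 s

A = Σ Sᵢαᵢ = 223·0.34 + 223·0.51 + 210·0.21 = 233.65 m².
T₆₀ = 0.161 × 785 / 233.65 = 0.541 s.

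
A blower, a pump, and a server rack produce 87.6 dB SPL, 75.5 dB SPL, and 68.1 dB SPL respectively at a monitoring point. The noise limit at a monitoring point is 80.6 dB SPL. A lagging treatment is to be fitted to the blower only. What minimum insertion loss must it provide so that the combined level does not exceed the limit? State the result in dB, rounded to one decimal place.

9.0 dB

Everything except the blower sums to 10^(75.5/10) + 10^(68.1/10) = 4.194e+07 in linear terms, 76.23 dB SPL.
To meet 80.6 dB SPL overall, the treated blower may contribute at most 10^(80.6/10) − 4.194e+07 = 7.288e+07, i.e. 78.63 dB SPL.
Required insertion loss = 87.6 − 78.63 = 8.97 dB.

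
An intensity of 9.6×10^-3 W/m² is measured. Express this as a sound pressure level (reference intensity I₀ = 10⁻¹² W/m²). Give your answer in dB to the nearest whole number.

100 dB

L = 10·log₁₀(I/I₀) = 10·log₁₀(9.6×10^-3/10⁻¹²) = 10·log₁₀(9.6×10^9).
L = 10·(0.9823 + 9) = 99.82 dB.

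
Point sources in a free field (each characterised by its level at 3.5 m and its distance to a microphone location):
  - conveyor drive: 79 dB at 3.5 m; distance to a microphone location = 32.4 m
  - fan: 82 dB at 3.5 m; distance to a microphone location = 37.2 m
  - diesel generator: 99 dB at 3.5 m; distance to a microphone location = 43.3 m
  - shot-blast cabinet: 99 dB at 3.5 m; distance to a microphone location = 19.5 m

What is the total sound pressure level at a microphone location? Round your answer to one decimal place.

84.9 dB

First find each source's level at the receiver (point-source: −20·log₁₀(r/r_ref)), then combine on an intensity basis.
conveyor drive: 79 − 20·log₁₀(32.4/3.5) = 79 − 19.33 = 59.67 dB.
fan: 82 − 20·log₁₀(37.2/3.5) = 82 − 20.53 = 61.47 dB.
diesel generator: 99 − 20·log₁₀(43.3/3.5) = 99 − 21.85 = 77.15 dB.
shot-blast cabinet: 99 − 20·log₁₀(19.5/3.5) = 99 − 14.92 = 84.08 dB.
Σ 10^(L/10) = 3.101e+08 → L_total = 10·log₁₀(3.101e+08) = 84.92 dB.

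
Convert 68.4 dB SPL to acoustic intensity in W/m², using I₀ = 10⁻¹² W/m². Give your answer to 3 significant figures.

I = I₀·10^(L/10) = 10⁻¹² × 10^(68.4/10) = 10^(-5.160).

6.92e-06 W/m²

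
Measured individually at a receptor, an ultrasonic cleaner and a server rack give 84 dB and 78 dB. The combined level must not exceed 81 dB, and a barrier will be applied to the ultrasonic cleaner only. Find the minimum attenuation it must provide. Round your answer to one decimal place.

6.0 dB

The untreated sources together contribute 10^(78/10) = 6.310e+07, i.e. 78.00 dB.
The limit corresponds to 10^(81/10) = 1.259e+08; subtracting the fixed part leaves 6.280e+07 for the ultrasonic cleaner, i.e. 77.98 dB.
Required insertion loss = 84 − 77.98 = 6.02 dB.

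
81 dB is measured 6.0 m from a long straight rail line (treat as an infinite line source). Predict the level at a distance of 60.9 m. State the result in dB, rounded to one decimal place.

70.9 dB

Line-source attenuation: ΔL = 10·log₁₀(r₂/r₁) = 10·log₁₀(60.9/6.0) = 10.065 dB.
L₂ = 81 − 10·log₁₀(60.9/6.0) = 81 − 10.065 = 70.94 dB.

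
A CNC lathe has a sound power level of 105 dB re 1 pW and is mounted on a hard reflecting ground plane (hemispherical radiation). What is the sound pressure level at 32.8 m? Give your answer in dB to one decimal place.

Free-field hemispherical radiation: L_p = L_w − 10·log₁₀(2π·r²), r = 32.8 m.
2π·r² = 6760 m², 10·log₁₀ of that is 38.299 dB.
L_p = 105 − 38.299 = 66.70 dB.

66.7 dB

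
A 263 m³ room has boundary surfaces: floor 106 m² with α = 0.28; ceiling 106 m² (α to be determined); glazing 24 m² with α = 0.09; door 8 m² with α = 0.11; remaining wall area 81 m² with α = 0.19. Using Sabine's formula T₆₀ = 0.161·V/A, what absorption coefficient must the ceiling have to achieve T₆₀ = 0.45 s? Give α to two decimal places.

Required total absorption A = 0.161·263/0.45 = 94.10 m².
Absorption from the other surfaces = 106·0.28 + 24·0.09 + 8·0.11 + 81·0.19 = 48.11 m², so the ceiling must supply 45.99 m² over 106 m².
α = 45.99/106 = 0.434.

0.43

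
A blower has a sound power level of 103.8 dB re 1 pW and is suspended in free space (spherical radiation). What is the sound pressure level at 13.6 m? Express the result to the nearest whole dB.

70 dB

Free-field spherical radiation: L_p = L_w − 10·log₁₀(4π·r²), r = 13.6 m.
4π·r² = 2324 m², 10·log₁₀ of that is 33.663 dB.
L_p = 103.8 − 33.663 = 70.14 dB.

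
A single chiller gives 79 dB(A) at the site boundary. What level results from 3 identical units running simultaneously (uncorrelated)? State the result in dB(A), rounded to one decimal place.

83.8 dB(A)

N identical incoherent sources raise the level by 10·log₁₀ N.
L_total = 79 + 10·log₁₀(3) = 79 + 4.771 = 83.77 dB(A).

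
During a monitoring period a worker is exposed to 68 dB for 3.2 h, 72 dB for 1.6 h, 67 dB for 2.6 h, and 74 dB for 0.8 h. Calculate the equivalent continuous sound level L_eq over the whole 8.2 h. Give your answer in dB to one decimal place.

Weight each interval's intensity by its duration and average over T = 8.2 h:
Σ tᵢ·10^(Lᵢ/10) = 3.2·10^(68/10) + 1.6·10^(72/10) + 2.6·10^(67/10) + 0.8·10^(74/10) = 7.867e+07.
L_eq = 10·log₁₀(7.867e+07/8.2) = 69.82 dB.

69.8 dB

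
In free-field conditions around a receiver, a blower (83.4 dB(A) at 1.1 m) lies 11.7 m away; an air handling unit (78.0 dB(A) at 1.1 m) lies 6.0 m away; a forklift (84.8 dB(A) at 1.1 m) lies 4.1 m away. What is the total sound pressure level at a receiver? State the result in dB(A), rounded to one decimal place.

74.1 dB(A)

Propagate each source to the receiver with L = L_ref − 20·log₁₀(r/r_ref), then add intensities.
blower: 83.4 − 20·log₁₀(11.7/1.1) = 83.4 − 20.54 = 62.86 dB(A).
air handling unit: 78.0 − 20·log₁₀(6.0/1.1) = 78.0 − 14.74 = 63.26 dB(A).
forklift: 84.8 − 20·log₁₀(4.1/1.1) = 84.8 − 11.43 = 73.37 dB(A).
Σ 10^(L/10) = 2.579e+07 → L_total = 10·log₁₀(2.579e+07) = 74.11 dB(A).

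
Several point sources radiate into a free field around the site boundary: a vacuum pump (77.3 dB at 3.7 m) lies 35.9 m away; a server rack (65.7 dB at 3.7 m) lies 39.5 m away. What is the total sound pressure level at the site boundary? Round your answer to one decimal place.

First find each source's level at the receiver (point-source: −20·log₁₀(r/r_ref)), then combine on an intensity basis.
vacuum pump: 77.3 − 20·log₁₀(35.9/3.7) = 77.3 − 19.74 = 57.56 dB.
server rack: 65.7 − 20·log₁₀(39.5/3.7) = 65.7 − 20.57 = 45.13 dB.
Σ 10^(L/10) = 6.030e+05 → L_total = 10·log₁₀(6.030e+05) = 57.80 dB.

57.8 dB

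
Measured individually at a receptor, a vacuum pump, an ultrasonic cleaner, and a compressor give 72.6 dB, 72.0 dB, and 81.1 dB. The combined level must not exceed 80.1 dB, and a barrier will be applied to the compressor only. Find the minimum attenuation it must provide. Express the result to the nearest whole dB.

Everything except the compressor sums to 10^(72.6/10) + 10^(72.0/10) = 3.405e+07 in linear terms, 75.32 dB.
To meet 80.1 dB overall, the treated compressor may contribute at most 10^(80.1/10) − 3.405e+07 = 6.828e+07, i.e. 78.34 dB.
So the compressor must be reduced from 81.1 to 78.34 dB: IL = 2.76 dB.

3 dB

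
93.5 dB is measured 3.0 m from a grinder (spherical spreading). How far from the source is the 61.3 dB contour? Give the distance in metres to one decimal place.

Point-source spreading drops the level by 20·log₁₀(r₂/r₁); inverting, r₂/r₁ = 10^(ΔL/20).
r₂ = 3.0·10^((93.5−61.3)/20) = 3.0·10^(32.2/20) = 122.21 m.

122.2 m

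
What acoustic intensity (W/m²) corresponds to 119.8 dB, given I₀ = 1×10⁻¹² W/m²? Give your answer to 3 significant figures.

0.955 W/m²

L = 10·log₁₀(I/I₀) ⇒ I = I₀·10^(L/10) = 10⁻¹² × 10^11.98.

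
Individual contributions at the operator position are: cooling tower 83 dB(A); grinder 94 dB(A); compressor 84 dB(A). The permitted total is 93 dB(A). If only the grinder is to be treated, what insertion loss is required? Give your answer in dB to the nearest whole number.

Everything except the grinder sums to 10^(83/10) + 10^(84/10) = 4.507e+08 in linear terms, 86.54 dB(A).
The limit corresponds to 10^(93/10) = 1.995e+09; subtracting the fixed part leaves 1.545e+09 for the grinder, i.e. 91.89 dB(A).
So the grinder must be reduced from 94 to 91.89 dB(A): IL = 2.11 dB.

2 dB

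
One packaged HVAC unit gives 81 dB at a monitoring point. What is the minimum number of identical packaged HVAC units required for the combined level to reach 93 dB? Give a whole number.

The shortfall is 93 − 81 = 12.0 dB, and N units add 10·log₁₀ N, so need 10·log₁₀ N ≥ 12.0.
N ≥ 10^(12.0/10) = 15.849, so N = 16.

16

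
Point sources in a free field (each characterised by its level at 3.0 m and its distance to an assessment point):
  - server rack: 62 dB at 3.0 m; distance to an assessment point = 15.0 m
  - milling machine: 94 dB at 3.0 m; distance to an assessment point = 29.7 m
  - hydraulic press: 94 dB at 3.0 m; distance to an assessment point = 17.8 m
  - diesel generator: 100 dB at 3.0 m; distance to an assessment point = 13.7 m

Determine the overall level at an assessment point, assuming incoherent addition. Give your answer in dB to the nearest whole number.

Propagate each source to the receiver with L = L_ref − 20·log₁₀(r/r_ref), then add intensities.
server rack: 62 − 20·log₁₀(15.0/3.0) = 62 − 13.98 = 48.02 dB.
milling machine: 94 − 20·log₁₀(29.7/3.0) = 94 − 19.91 = 74.09 dB.
hydraulic press: 94 − 20·log₁₀(17.8/3.0) = 94 − 15.47 = 78.53 dB.
diesel generator: 100 − 20·log₁₀(13.7/3.0) = 100 − 13.19 = 86.81 dB.
Σ 10^(L/10) = 5.766e+08 → L_total = 10·log₁₀(5.766e+08) = 87.61 dB.

88 dB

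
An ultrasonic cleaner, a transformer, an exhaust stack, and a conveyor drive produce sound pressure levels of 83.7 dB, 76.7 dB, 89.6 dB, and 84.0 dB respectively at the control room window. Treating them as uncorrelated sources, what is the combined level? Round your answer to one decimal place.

For uncorrelated sources the intensities add, so convert each level to linear form, sum, and take 10·log₁₀ of the total.
Σ 10^(L/10) = 10^(83.7/10) + 10^(76.7/10) + 10^(89.6/10) + 10^(84.0/10) = 1.444e+09.
L_total = 10·log₁₀(1.444e+09) = 91.60 dB.

91.6 dB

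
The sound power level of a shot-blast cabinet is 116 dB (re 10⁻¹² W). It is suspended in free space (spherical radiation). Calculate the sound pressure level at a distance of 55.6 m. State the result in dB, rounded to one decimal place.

L_p = L_w − 10·log₁₀(4π·r²) with r = 55.6 m.
4π·r² = 3.885e+04 m², 10·log₁₀ of that is 45.894 dB.
L_p = 116 − 45.894 = 70.11 dB.

70.1 dB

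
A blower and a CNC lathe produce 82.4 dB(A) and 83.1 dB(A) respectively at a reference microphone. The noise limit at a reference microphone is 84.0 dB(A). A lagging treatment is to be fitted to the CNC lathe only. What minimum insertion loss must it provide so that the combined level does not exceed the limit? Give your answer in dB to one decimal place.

4.2 dB

The untreated sources together contribute 10^(82.4/10) = 1.738e+08, i.e. 82.40 dB(A).
To meet 84.0 dB(A) overall, the treated CNC lathe may contribute at most 10^(84.0/10) − 1.738e+08 = 7.741e+07, i.e. 78.89 dB(A).
So the CNC lathe must be reduced from 83.1 to 78.89 dB(A): IL = 4.21 dB.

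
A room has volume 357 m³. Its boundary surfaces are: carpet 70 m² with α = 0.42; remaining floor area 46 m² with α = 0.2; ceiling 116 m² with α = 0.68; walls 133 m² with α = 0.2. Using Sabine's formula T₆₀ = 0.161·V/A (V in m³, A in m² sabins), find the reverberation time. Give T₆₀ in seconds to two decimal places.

Total absorption A = 70·0.42 + 46·0.2 + 116·0.68 + 133·0.2 = 144.08 m² sabins.
T₆₀ = 0.161·V/A = 0.161·357/144.08 = 0.399 s.

0.40 s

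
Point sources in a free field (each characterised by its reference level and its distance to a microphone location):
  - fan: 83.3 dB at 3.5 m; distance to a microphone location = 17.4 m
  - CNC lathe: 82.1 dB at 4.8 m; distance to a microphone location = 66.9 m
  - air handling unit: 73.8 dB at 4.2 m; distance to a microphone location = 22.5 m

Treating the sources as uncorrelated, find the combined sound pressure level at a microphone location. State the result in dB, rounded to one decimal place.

First find each source's level at the receiver (point-source: −20·log₁₀(r/r_ref)), then combine on an intensity basis.
fan: 83.3 − 20·log₁₀(17.4/3.5) = 83.3 − 13.93 = 69.37 dB.
CNC lathe: 82.1 − 20·log₁₀(66.9/4.8) = 82.1 − 22.88 = 59.22 dB.
air handling unit: 73.8 − 20·log₁₀(22.5/4.2) = 73.8 − 14.58 = 59.22 dB.
Σ 10^(L/10) = 1.032e+07 → L_total = 10·log₁₀(1.032e+07) = 70.14 dB.

70.1 dB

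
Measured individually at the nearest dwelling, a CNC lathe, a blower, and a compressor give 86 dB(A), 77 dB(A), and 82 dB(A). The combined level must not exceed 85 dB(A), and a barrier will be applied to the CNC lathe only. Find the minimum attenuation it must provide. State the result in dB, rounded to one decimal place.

The untreated sources together contribute 10^(77/10) + 10^(82/10) = 2.086e+08, i.e. 83.19 dB(A).
The limit corresponds to 10^(85/10) = 3.162e+08; subtracting the fixed part leaves 1.076e+08 for the CNC lathe, i.e. 80.32 dB(A).
Required insertion loss = 86 − 80.32 = 5.68 dB.

5.7 dB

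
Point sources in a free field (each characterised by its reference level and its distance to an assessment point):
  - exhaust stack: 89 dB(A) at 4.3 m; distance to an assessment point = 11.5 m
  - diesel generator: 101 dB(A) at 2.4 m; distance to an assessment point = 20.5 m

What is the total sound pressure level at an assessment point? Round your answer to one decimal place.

84.5 dB(A)

First find each source's level at the receiver (point-source: −20·log₁₀(r/r_ref)), then combine on an intensity basis.
exhaust stack: 89 − 20·log₁₀(11.5/4.3) = 89 − 8.54 = 80.46 dB(A).
diesel generator: 101 − 20·log₁₀(20.5/2.4) = 101 − 18.63 = 82.37 dB(A).
Σ 10^(L/10) = 2.836e+08 → L_total = 10·log₁₀(2.836e+08) = 84.53 dB(A).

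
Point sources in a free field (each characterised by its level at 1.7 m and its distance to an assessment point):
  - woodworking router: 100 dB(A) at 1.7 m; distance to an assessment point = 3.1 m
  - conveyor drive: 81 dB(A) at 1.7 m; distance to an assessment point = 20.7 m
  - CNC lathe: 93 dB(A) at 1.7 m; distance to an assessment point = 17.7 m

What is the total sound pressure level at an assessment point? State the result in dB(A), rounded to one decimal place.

Apply inverse-square spreading to bring every level to the receiver, then sum 10^(L/10).
woodworking router: 100 − 20·log₁₀(3.1/1.7) = 100 − 5.22 = 94.78 dB(A).
conveyor drive: 81 − 20·log₁₀(20.7/1.7) = 81 − 21.71 = 59.29 dB(A).
CNC lathe: 93 − 20·log₁₀(17.7/1.7) = 93 − 20.35 = 72.65 dB(A).
Σ 10^(L/10) = 3.027e+09 → L_total = 10·log₁₀(3.027e+09) = 94.81 dB(A).

94.8 dB(A)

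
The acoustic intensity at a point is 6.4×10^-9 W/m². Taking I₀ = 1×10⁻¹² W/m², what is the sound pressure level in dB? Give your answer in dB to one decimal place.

Dividing by I₀ shifts the exponent by 12: I/I₀ = 6.4×10^3.
L = 10·(0.8062 + 3) = 38.06 dB.

38.1 dB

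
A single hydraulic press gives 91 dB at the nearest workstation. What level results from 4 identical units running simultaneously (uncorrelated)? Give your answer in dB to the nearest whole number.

97 dB

L_total = L₁ + 10·log₁₀ N for N identical incoherent sources.
L_total = 91 + 10·log₁₀(4) = 91 + 6.021 = 97.02 dB.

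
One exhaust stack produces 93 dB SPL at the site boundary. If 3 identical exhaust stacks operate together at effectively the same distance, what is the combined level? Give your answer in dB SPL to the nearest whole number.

98 dB SPL

With 3 equal, uncorrelated contributions the intensity is 3× that of one unit, giving a rise of 10·log₁₀ 3.
L_total = 93 + 10·log₁₀(3) = 93 + 4.771 = 97.77 dB SPL.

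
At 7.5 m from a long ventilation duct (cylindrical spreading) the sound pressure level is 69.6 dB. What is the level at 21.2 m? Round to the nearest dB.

Line-source attenuation: ΔL = 10·log₁₀(r₂/r₁) = 10·log₁₀(21.2/7.5) = 4.513 dB.
L₂ = 69.6 − 10·log₁₀(21.2/7.5) = 69.6 − 4.513 = 65.09 dB.

65 dB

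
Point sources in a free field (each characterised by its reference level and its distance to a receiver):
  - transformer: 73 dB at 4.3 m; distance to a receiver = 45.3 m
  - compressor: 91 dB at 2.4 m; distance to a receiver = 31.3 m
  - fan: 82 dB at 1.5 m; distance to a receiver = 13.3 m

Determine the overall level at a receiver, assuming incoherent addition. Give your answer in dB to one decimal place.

69.8 dB

Propagate each source to the receiver with L = L_ref − 20·log₁₀(r/r_ref), then add intensities.
transformer: 73 − 20·log₁₀(45.3/4.3) = 73 − 20.45 = 52.55 dB.
compressor: 91 − 20·log₁₀(31.3/2.4) = 91 − 22.31 = 68.69 dB.
fan: 82 − 20·log₁₀(13.3/1.5) = 82 − 18.96 = 63.04 dB.
Σ 10^(L/10) = 9.597e+06 → L_total = 10·log₁₀(9.597e+06) = 69.82 dB.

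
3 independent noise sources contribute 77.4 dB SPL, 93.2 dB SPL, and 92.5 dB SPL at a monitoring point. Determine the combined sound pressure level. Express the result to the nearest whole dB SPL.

For uncorrelated sources the intensities add, so convert each level to linear form, sum, and take 10·log₁₀ of the total.
Σ 10^(L/10) = 10^(77.4/10) + 10^(93.2/10) + 10^(92.5/10) = 3.923e+09.
L_total = 10·log₁₀(3.923e+09) = 95.94 dB SPL.

96 dB SPL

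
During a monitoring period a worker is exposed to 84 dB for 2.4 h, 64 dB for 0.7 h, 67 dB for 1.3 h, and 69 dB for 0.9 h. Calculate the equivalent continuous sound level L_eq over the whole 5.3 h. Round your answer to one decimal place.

Weight each interval's intensity by its duration and average over T = 5.3 h:
Σ tᵢ·10^(Lᵢ/10) = 2.4·10^(84/10) + 0.7·10^(64/10) + 1.3·10^(67/10) + 0.9·10^(69/10) = 6.183e+08.
L_eq = 10·log₁₀(6.183e+08/5.3) = 80.67 dB.

80.7 dB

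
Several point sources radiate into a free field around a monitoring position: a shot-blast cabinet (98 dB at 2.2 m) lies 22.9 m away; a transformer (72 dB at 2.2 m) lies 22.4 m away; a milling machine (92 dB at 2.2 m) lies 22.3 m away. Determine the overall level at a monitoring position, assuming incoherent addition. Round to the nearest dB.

79 dB

First find each source's level at the receiver (point-source: −20·log₁₀(r/r_ref)), then combine on an intensity basis.
shot-blast cabinet: 98 − 20·log₁₀(22.9/2.2) = 98 − 20.35 = 77.65 dB.
transformer: 72 − 20·log₁₀(22.4/2.2) = 72 − 20.16 = 51.84 dB.
milling machine: 92 − 20·log₁₀(22.3/2.2) = 92 − 20.12 = 71.88 dB.
Σ 10^(L/10) = 7.381e+07 → L_total = 10·log₁₀(7.381e+07) = 78.68 dB.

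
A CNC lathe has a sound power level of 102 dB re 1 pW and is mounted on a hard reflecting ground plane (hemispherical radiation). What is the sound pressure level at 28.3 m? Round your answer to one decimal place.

65.0 dB

Free-field hemispherical radiation: L_p = L_w − 10·log₁₀(2π·r²), r = 28.3 m.
2π·r² = 5032 m², 10·log₁₀ of that is 37.018 dB.
L_p = 102 − 37.018 = 64.98 dB.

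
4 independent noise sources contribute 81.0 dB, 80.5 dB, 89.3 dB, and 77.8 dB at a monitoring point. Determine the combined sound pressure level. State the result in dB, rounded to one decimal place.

For uncorrelated sources the intensities add, so convert each level to linear form, sum, and take 10·log₁₀ of the total.
Σ 10^(L/10) = 10^(81.0/10) + 10^(80.5/10) + 10^(89.3/10) + 10^(77.8/10) = 1.149e+09.
L_total = 10·log₁₀(1.149e+09) = 90.61 dB.

90.6 dB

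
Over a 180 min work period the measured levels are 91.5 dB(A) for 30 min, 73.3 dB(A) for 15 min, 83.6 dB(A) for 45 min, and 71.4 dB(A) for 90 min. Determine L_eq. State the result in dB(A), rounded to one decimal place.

84.8 dB(A)

Weight each interval's intensity by its duration and average over T = 180 min:
Σ tᵢ·10^(Lᵢ/10) = 30·10^(91.5/10) + 15·10^(73.3/10) + 45·10^(83.6/10) + 90·10^(71.4/10) = 5.425e+10.
L_eq = 10·log₁₀(5.425e+10/180) = 84.79 dB(A).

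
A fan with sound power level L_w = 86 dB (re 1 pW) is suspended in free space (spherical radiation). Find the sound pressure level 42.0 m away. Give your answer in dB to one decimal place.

L_p = L_w − 10·log₁₀(4π·r²) with r = 42.0 m.
4π·r² = 2.217e+04 m², 10·log₁₀ of that is 43.457 dB.
L_p = 86 − 43.457 = 42.54 dB.

42.5 dB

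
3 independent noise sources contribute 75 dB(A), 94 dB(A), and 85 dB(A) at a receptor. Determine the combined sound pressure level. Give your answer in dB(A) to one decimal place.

94.6 dB(A)

For uncorrelated sources the intensities add, so convert each level to linear form, sum, and take 10·log₁₀ of the total.
Σ 10^(L/10) = 10^(75/10) + 10^(94/10) + 10^(85/10) = 2.860e+09.
L_total = 10·log₁₀(2.860e+09) = 94.56 dB(A).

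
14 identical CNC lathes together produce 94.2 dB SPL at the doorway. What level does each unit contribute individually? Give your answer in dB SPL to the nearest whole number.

14 equal contributions raise the level by 10·log₁₀ 14 = 11.461 dB, so each unit alone gives 94.2 − 11.461.

83 dB SPL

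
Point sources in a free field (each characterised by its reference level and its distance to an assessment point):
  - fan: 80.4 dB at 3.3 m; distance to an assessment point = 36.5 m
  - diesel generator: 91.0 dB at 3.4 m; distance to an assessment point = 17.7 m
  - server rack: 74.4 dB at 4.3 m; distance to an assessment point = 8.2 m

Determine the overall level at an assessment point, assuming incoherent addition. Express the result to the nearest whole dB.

77 dB

First find each source's level at the receiver (point-source: −20·log₁₀(r/r_ref)), then combine on an intensity basis.
fan: 80.4 − 20·log₁₀(36.5/3.3) = 80.4 − 20.88 = 59.52 dB.
diesel generator: 91.0 − 20·log₁₀(17.7/3.4) = 91.0 − 14.33 = 76.67 dB.
server rack: 74.4 − 20·log₁₀(8.2/4.3) = 74.4 − 5.61 = 68.79 dB.
Σ 10^(L/10) = 5.492e+07 → L_total = 10·log₁₀(5.492e+07) = 77.40 dB.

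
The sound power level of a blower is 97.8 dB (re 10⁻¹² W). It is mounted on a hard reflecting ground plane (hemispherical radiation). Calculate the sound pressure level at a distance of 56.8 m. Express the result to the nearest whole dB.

55 dB

L_p = L_w − 10·log₁₀(2π·r²) with r = 56.8 m.
2π·r² = 2.027e+04 m², 10·log₁₀ of that is 43.069 dB.
L_p = 97.8 − 43.069 = 54.73 dB.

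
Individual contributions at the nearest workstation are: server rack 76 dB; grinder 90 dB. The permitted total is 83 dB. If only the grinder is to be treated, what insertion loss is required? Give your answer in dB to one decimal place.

Fixed contribution from the other source: Σ 10^(L/10) = 10^(76/10) = 3.981e+07 (76.00 dB).
The limit corresponds to 10^(83/10) = 1.995e+08; subtracting the fixed part leaves 1.597e+08 for the grinder, i.e. 82.03 dB.
So the grinder must be reduced from 90 to 82.03 dB: IL = 7.97 dB.

8.0 dB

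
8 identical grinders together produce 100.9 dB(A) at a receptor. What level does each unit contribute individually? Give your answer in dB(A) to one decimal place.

8 equal contributions raise the level by 10·log₁₀ 8 = 9.031 dB, so each unit alone gives 100.9 − 9.031.

91.9 dB(A)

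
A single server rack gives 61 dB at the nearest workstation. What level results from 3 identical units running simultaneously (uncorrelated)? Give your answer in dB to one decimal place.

65.8 dB

N identical incoherent sources raise the level by 10·log₁₀ N.
L_total = 61 + 10·log₁₀(3) = 61 + 4.771 = 65.77 dB.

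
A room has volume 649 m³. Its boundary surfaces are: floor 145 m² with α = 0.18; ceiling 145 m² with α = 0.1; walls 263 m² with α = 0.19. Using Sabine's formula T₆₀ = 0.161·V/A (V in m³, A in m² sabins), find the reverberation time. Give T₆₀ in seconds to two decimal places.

1.15 s

Total absorption A = 145·0.18 + 145·0.1 + 263·0.19 = 90.57 m² sabins.
T₆₀ = 0.161·V/A = 0.161·649/90.57 = 1.154 s.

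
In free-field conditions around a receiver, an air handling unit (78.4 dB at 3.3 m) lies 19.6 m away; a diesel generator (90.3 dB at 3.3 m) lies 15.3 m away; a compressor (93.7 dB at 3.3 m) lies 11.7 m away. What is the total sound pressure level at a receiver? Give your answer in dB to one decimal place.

Propagate each source to the receiver with L = L_ref − 20·log₁₀(r/r_ref), then add intensities.
air handling unit: 78.4 − 20·log₁₀(19.6/3.3) = 78.4 − 15.47 = 62.93 dB.
diesel generator: 90.3 − 20·log₁₀(15.3/3.3) = 90.3 − 13.32 = 76.98 dB.
compressor: 93.7 − 20·log₁₀(11.7/3.3) = 93.7 − 10.99 = 82.71 dB.
Σ 10^(L/10) = 2.383e+08 → L_total = 10·log₁₀(2.383e+08) = 83.77 dB.

83.8 dB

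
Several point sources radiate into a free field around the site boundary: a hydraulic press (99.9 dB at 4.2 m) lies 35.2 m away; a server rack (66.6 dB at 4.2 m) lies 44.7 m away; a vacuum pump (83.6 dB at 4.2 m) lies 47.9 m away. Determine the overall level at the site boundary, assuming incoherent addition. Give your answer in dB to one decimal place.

81.5 dB

Propagate each source to the receiver with L = L_ref − 20·log₁₀(r/r_ref), then add intensities.
hydraulic press: 99.9 − 20·log₁₀(35.2/4.2) = 99.9 − 18.47 = 81.43 dB.
server rack: 66.6 − 20·log₁₀(44.7/4.2) = 66.6 − 20.54 = 46.06 dB.
vacuum pump: 83.6 − 20·log₁₀(47.9/4.2) = 83.6 − 21.14 = 62.46 dB.
Σ 10^(L/10) = 1.409e+08 → L_total = 10·log₁₀(1.409e+08) = 81.49 dB.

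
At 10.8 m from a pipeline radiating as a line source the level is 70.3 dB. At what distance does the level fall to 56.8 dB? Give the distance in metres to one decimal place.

241.8 m

Line-source spreading drops the level by 10·log₁₀(r₂/r₁); inverting, r₂/r₁ = 10^(ΔL/10).
r₂ = 10.8·10^((70.3−56.8)/10) = 10.8·10^(13.5/10) = 241.78 m.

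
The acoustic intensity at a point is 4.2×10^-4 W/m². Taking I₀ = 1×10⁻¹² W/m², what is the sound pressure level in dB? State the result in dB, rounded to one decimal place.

86.2 dB

Dividing by I₀ shifts the exponent by 12: I/I₀ = 4.2×10^8.
L = 10·(0.6232 + 8) = 86.23 dB.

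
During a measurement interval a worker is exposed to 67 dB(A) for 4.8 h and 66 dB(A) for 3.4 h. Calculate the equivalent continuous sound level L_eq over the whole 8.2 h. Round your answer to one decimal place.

66.6 dB(A)

Weight each interval's intensity by its duration and average over T = 8.2 h:
Σ tᵢ·10^(Lᵢ/10) = 4.8·10^(67/10) + 3.4·10^(66/10) = 3.759e+07.
L_eq = 10·log₁₀(3.759e+07/8.2) = 66.61 dB(A).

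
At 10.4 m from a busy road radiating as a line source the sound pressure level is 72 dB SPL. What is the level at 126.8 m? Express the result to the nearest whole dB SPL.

Cylindrical spreading from a line source gives a 10·log₁₀(r₂/r₁) drop.
L₂ = 72 − 10·log₁₀(126.8/10.4) = 72 − 10.861 = 61.14 dB SPL.

61 dB SPL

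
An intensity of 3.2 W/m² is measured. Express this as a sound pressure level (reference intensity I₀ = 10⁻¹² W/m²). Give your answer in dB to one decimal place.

125.1 dB

L = 10·log₁₀(I/I₀) = 10·log₁₀(3.2/10⁻¹²) = 10·log₁₀(3.2×10^12).
L = 10·(0.5051 + 12) = 125.05 dB.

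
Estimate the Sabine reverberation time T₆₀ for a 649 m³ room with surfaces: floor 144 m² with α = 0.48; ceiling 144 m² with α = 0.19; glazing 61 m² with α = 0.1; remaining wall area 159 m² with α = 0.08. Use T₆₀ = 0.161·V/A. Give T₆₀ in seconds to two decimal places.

0.91 s

Summing Sᵢαᵢ: 144·0.48 + 144·0.19 + 61·0.1 + 159·0.08 = 115.30 m².
T₆₀ = 0.161 × 649 / 115.30 = 0.906 s.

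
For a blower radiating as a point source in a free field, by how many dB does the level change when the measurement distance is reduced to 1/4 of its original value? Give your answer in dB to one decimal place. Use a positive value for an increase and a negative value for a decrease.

+12.0 dB

A point source loses 6 dB per doubling of distance; generally ΔL = −20·log₁₀(r₂/r₁).
ΔL = −20·log₁₀(0.25) = +12.04 dB.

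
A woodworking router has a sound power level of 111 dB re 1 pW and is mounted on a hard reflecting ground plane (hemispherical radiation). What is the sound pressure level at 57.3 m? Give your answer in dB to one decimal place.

Free-field hemispherical radiation: L_p = L_w − 10·log₁₀(2π·r²), r = 57.3 m.
2π·r² = 2.063e+04 m², 10·log₁₀ of that is 43.145 dB.
L_p = 111 − 43.145 = 67.86 dB.

67.9 dB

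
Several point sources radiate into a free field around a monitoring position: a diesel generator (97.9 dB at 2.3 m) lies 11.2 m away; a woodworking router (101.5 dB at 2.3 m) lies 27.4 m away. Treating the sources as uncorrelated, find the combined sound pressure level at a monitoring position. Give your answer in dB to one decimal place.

Propagate each source to the receiver with L = L_ref − 20·log₁₀(r/r_ref), then add intensities.
diesel generator: 97.9 − 20·log₁₀(11.2/2.3) = 97.9 − 13.75 = 84.15 dB.
woodworking router: 101.5 − 20·log₁₀(27.4/2.3) = 101.5 − 21.52 = 79.98 dB.
Σ 10^(L/10) = 3.596e+08 → L_total = 10·log₁₀(3.596e+08) = 85.56 dB.

85.6 dB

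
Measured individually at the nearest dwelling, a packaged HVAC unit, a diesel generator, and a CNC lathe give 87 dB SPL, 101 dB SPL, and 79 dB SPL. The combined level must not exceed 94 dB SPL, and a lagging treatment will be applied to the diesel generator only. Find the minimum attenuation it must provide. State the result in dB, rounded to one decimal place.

8.1 dB

The untreated sources together contribute 10^(87/10) + 10^(79/10) = 5.806e+08, i.e. 87.64 dB SPL.
To meet 94 dB SPL overall, the treated diesel generator may contribute at most 10^(94/10) − 5.806e+08 = 1.931e+09, i.e. 92.86 dB SPL.
So the diesel generator must be reduced from 101 to 92.86 dB SPL: IL = 8.14 dB.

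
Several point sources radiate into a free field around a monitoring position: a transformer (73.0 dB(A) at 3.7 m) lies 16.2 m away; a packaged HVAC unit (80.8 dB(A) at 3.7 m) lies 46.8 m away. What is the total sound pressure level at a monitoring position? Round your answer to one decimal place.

62.5 dB(A)

First find each source's level at the receiver (point-source: −20·log₁₀(r/r_ref)), then combine on an intensity basis.
transformer: 73.0 − 20·log₁₀(16.2/3.7) = 73.0 − 12.83 = 60.17 dB(A).
packaged HVAC unit: 80.8 − 20·log₁₀(46.8/3.7) = 80.8 − 22.04 = 58.76 dB(A).
Σ 10^(L/10) = 1.792e+06 → L_total = 10·log₁₀(1.792e+06) = 62.53 dB(A).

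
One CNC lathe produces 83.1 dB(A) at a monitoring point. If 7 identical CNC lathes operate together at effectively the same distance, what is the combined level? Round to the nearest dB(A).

92 dB(A)

L_total = L₁ + 10·log₁₀ N for N identical incoherent sources.
L_total = 83.1 + 10·log₁₀(7) = 83.1 + 8.451 = 91.55 dB(A).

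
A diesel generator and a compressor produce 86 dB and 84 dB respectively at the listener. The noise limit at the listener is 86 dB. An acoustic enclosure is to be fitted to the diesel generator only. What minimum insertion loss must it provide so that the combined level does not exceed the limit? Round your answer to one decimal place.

4.3 dB

Fixed contribution from the other source: Σ 10^(L/10) = 10^(84/10) = 2.512e+08 (84.00 dB).
To meet 86 dB overall, the treated diesel generator may contribute at most 10^(86/10) − 2.512e+08 = 1.469e+08, i.e. 81.67 dB.
Required insertion loss = 86 − 81.67 = 4.33 dB.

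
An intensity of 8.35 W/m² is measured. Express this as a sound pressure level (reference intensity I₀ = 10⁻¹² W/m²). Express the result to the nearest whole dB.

L = 10·log₁₀(I/I₀) = 10·log₁₀(8.35/10⁻¹²) = 10·log₁₀(8.35×10^12).
L = 10·(0.9217 + 12) = 129.22 dB.

129 dB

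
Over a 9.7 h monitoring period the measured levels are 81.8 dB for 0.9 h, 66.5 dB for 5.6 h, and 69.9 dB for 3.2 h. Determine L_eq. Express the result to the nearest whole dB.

73 dB

Weight each interval's intensity by its duration and average over T = 9.7 h:
Σ tᵢ·10^(Lᵢ/10) = 0.9·10^(81.8/10) + 5.6·10^(66.5/10) + 3.2·10^(69.9/10) = 1.925e+08.
L_eq = 10·log₁₀(1.925e+08/9.7) = 72.98 dB.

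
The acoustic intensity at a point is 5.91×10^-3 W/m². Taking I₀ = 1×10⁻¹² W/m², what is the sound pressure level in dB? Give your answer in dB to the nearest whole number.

I/I₀ = 5.91×10^-3/10⁻¹² = 5.91×10^9, and L = 10·log₁₀(I/I₀).
L = 10·(0.7716 + 9) = 97.72 dB.

98 dB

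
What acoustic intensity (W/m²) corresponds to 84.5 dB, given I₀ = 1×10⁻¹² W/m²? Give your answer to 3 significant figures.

0.000282 W/m²

I = I₀·10^(L/10) = 10⁻¹² × 10^(84.5/10) = 10^(-3.550).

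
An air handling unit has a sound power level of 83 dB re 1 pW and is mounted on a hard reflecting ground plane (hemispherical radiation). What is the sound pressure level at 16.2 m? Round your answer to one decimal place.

50.8 dB

L_p = L_w − 10·log₁₀(2π·r²) with r = 16.2 m.
2π·r² = 1649 m², 10·log₁₀ of that is 32.172 dB.
L_p = 83 − 32.172 = 50.83 dB.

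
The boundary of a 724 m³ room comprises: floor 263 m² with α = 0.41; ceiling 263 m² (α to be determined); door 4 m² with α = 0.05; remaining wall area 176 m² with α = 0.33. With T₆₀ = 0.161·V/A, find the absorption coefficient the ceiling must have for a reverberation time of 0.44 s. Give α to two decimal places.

From T₆₀ = 0.161·V/A, the target T₆₀ = 0.44 s needs A = 0.161·724/0.44 = 264.92 m².
Absorption from the other surfaces = 263·0.41 + 4·0.05 + 176·0.33 = 166.11 m², so the ceiling must supply 98.81 m² over 263 m².
α = 98.81/263 = 0.376.

0.38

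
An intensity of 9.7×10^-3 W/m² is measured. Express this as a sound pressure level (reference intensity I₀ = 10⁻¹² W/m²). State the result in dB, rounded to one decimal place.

L = 10·log₁₀(I/I₀) = 10·log₁₀(9.7×10^-3/10⁻¹²) = 10·log₁₀(9.7×10^9).
L = 10·(0.9868 + 9) = 99.87 dB.

99.9 dB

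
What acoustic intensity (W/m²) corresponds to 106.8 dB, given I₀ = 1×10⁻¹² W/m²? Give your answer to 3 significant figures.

0.0479 W/m²

I = I₀·10^(L/10) = 10⁻¹² × 10^(106.8/10) = 10^(-1.320).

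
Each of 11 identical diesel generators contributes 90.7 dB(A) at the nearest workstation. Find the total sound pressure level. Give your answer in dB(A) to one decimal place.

101.1 dB(A)

N identical incoherent sources raise the level by 10·log₁₀ N.
L_total = 90.7 + 10·log₁₀(11) = 90.7 + 10.414 = 101.11 dB(A).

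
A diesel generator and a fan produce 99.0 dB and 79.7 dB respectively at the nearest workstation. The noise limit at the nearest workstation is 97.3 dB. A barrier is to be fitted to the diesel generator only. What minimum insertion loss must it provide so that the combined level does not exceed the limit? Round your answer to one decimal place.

1.8 dB

Everything except the diesel generator sums to 10^(79.7/10) = 9.333e+07 in linear terms, 79.70 dB.
The limit corresponds to 10^(97.3/10) = 5.370e+09; subtracting the fixed part leaves 5.277e+09 for the diesel generator, i.e. 97.22 dB.
So the diesel generator must be reduced from 99.0 to 97.22 dB: IL = 1.78 dB.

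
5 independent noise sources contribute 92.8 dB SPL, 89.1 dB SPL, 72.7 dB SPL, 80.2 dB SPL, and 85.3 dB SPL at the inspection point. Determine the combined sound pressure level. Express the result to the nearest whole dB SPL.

For uncorrelated sources the intensities add, so convert each level to linear form, sum, and take 10·log₁₀ of the total.
Σ 10^(L/10) = 10^(92.8/10) + 10^(89.1/10) + 10^(72.7/10) + 10^(80.2/10) + 10^(85.3/10) = 3.180e+09.
L_total = 10·log₁₀(3.180e+09) = 95.02 dB SPL.

95 dB SPL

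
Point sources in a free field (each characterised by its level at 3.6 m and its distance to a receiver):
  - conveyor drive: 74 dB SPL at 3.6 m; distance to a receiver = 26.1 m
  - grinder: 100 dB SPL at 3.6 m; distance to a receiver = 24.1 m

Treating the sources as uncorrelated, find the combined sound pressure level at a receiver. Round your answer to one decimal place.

83.5 dB SPL

Propagate each source to the receiver with L = L_ref − 20·log₁₀(r/r_ref), then add intensities.
conveyor drive: 74 − 20·log₁₀(26.1/3.6) = 74 − 17.21 = 56.79 dB SPL.
grinder: 100 − 20·log₁₀(24.1/3.6) = 100 − 16.51 = 83.49 dB SPL.
Σ 10^(L/10) = 2.236e+08 → L_total = 10·log₁₀(2.236e+08) = 83.50 dB SPL.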